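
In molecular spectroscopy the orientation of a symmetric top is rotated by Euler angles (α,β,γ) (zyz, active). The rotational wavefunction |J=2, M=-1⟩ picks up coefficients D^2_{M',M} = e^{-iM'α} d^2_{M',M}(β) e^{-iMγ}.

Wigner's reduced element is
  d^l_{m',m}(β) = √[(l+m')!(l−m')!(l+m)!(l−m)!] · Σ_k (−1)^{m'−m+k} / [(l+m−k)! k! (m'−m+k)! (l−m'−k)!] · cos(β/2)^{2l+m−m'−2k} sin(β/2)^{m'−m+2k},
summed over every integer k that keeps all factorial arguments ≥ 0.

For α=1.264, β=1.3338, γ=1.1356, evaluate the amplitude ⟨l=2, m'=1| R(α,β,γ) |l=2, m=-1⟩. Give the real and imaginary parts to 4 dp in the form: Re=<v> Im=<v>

Re=0.5576 Im=-0.0720

First d^2_{1,-1}(β=1.3338), then the phase factors e^{-i(1)α} and e^{-i(-1)γ}:
With c≡cos(β/2)=0.785743 and s≡sin(β/2)=0.618553, N=[6·1·1·6]^{1/2}=6.000000
k∈{0,1} keeps every argument non-negative
  k=0: (−1)^2·6.0000/(2)·0.7857^2·0.6186^2 = +0.708657
  k=1: (−1)^3·6.0000/(6)·0.7857^0·0.6186^4 = -0.146389
d^2_{1,-1}(1.3338) = +0.708657 -0.146389 = +0.562268
D = (+0.302006-0.953306i)·(+0.562268)·(+0.421588+0.906787i) = +0.557640-0.071997i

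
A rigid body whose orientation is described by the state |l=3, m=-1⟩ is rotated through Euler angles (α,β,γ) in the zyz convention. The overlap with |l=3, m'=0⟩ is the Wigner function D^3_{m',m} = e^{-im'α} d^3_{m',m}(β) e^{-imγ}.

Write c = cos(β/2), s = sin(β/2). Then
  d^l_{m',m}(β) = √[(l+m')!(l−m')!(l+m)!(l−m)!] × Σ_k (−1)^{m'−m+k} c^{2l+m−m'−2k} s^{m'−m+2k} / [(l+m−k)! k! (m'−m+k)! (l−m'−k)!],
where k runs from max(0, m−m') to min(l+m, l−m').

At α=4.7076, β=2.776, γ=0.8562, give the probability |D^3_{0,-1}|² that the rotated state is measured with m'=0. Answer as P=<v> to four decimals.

D^3_{0,-1}(4.7076,2.776,0.8562) = e^{-i·0·4.7076}·d^3_{0,-1}(2.776)·e^{-i·-1·0.8562}. Compute d first:
Half-angle: c=0.181780, s=0.983339. N=√(6·6·2·24)=41.569219
k∈{0,1,2} keeps every argument non-negative
  k=0: (−1)^1·41.5692/(12)·0.1818^5·0.9833^1 = -0.000676
  k=1: (−1)^2·41.5692/(4)·0.1818^3·0.9833^3 = +0.059355
  k=2: (−1)^3·41.5692/(12)·0.1818^1·0.9833^5 = -0.578967
d^3_{0,-1}(2.776) = -0.000676 +0.059355 -0.578967 = -0.520287
|D^3_{0,-1}|² = |d^3_{0,-1}(β)|² = (-0.520287)² = 0.270699 (the z-rotation phases have unit modulus)

P=0.2707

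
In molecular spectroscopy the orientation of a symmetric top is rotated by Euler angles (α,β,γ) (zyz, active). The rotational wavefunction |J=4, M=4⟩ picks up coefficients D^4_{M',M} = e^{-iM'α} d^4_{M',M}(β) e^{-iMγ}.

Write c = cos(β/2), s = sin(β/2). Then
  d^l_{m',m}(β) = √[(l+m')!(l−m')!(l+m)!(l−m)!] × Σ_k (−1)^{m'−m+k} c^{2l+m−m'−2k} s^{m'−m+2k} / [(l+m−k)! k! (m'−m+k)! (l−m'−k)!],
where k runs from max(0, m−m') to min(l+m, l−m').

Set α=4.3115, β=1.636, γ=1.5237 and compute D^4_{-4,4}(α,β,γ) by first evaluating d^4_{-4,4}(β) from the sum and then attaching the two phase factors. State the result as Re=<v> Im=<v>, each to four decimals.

Split into d^4_{-4,4}(β=1.636) × two z-phases.
c=cos(1.636/2)=0.683682, s=sin(1.636/2)=0.729780; N=√[1·40320·40320·1]=40320.000000
The bounds max(0,m−m')=8 and min(l+m,l−m')=8 give 1 term
  k=8: (−1)^0·40320.0000/(40320)·0.6837^0·0.7298^8 = +0.080452
d^4_{-4,4}(1.636) = +0.080452
D = (-0.032754-0.999463i)·(+0.080452)·(+0.982308+0.187273i) = +0.012470-0.079479i

Re=0.0125 Im=-0.0795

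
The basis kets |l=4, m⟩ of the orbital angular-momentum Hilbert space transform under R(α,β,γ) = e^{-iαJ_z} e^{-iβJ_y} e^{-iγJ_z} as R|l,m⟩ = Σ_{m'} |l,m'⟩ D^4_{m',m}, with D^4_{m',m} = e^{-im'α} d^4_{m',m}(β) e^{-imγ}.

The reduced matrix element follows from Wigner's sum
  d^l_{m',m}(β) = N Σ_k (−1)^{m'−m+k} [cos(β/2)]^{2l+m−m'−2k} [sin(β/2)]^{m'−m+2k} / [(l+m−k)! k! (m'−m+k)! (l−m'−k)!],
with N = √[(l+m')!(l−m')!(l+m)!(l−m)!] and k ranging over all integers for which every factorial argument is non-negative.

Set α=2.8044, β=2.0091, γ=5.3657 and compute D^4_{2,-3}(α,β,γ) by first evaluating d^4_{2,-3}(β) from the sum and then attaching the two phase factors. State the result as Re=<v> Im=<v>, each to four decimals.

Re=0.0631 Im=0.1136

D^4_{2,-3}(2.8044,2.0091,5.3657) = e^{-i·2·2.8044}·d^4_{2,-3}(2.0091)·e^{-i·-3·5.3657}. Compute d first:
c=cos(2.0091/2)=0.536468, s=sin(2.0091/2)=0.843921; N=√[720·2·1·5040]=2693.993318
k: max(0,(-3)−(2))=0 … min(4+(-3),4−(2))=1
  k=0: (−1)^5·2693.9933/(240)·0.5365^3·0.8439^5 = -0.741865
  k=1: (−1)^6·2693.9933/(720)·0.5365^1·0.8439^7 = +0.611955
d^4_{2,-3}(2.0091) = -0.741865 +0.611955 = -0.129910
Phases: e^{-i·(2)·2.8044}=+0.781091+0.624417i, e^{-i·(-3)·5.3657}=-0.925237-0.379390i ⇒ D=+0.063110+0.113551i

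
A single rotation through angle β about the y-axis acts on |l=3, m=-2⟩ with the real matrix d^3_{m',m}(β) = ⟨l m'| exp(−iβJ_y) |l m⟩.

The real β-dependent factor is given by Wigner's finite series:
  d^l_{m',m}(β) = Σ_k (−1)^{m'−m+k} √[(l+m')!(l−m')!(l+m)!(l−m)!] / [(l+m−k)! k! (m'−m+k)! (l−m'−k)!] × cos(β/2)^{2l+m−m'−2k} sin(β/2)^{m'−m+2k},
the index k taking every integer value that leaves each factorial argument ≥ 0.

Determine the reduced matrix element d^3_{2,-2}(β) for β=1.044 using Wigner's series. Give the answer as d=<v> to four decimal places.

d^3_{2,-2}(β=1.044) via Wigner's sum:
With c≡cos(β/2)=0.866824 and s≡sin(β/2)=0.498615, N=[120·1·1·120]^{1/2}=120.000000
The bounds max(0,m−m')=0 and min(l+m,l−m')=1 give 2 terms
  k=0: (−1)^4·120.0000/(24)·0.8668^2·0.4986^4 = +0.232216
  k=1: (−1)^5·120.0000/(120)·0.8668^0·0.4986^6 = -0.015367
d^3_{2,-2}(1.044) = +0.232216 -0.015367 = +0.216849

d=0.2168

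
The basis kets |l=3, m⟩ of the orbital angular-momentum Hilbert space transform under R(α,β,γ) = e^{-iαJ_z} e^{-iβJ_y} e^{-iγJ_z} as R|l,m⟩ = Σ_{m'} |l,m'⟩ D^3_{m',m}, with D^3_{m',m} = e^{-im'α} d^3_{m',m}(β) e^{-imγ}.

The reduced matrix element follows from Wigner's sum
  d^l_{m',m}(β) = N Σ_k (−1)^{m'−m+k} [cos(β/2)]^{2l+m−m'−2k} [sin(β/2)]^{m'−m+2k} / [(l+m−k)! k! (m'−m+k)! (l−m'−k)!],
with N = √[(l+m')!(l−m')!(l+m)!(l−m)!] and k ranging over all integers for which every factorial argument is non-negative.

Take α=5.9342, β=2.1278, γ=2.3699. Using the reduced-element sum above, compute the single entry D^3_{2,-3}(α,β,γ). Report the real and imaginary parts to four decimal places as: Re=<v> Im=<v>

First d^3_{2,-3}(β=2.1278), then the phase factors e^{-i(2)α} and e^{-i(-3)γ}:
c=cos(2.1278/2)=0.485466, s=sin(2.1278/2)=0.874255; N=√[120·1·1·720]=293.938769
k∈{0} keeps every argument non-negative
  k=0: (−1)^5·293.9388/(120)·0.4855^1·0.8743^5 = -0.607332
d^3_{2,-3}(2.1278) = -0.607332
Phases: e^{-i·(2)·5.9342}=+0.766148+0.642664i, e^{-i·(-3)·2.3699}=+0.677444+0.735575i ⇒ D=-0.028116-0.606681i

Re=-0.0281 Im=-0.6067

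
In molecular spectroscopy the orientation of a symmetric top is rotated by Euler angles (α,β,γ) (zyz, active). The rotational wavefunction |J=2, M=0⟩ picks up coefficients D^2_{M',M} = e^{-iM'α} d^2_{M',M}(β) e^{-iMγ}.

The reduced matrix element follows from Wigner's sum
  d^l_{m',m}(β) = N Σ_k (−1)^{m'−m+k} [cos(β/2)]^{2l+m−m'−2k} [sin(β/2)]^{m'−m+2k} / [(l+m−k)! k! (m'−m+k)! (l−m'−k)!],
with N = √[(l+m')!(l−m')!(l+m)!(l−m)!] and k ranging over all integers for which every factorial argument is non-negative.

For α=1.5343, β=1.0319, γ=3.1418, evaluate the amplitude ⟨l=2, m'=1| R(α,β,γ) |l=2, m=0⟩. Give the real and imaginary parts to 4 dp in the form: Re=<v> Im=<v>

Re=-0.0197 Im=0.5391

Split into d^2_{1,0}(β=1.0319) × two z-phases.
Half-angle: c=0.869824, s=0.493361. N=√(6·1·2·2)=4.898979
Admissible k: 0..1 (factorial args all ≥0)
  k=0: (−1)^1·4.8990/(2)·0.8698^3·0.4934^1 = -0.795308
  k=1: (−1)^2·4.8990/(2)·0.8698^1·0.4934^3 = +0.255860
d^2_{1,0}(1.0319) = -0.795308 +0.255860 = -0.539448
Attach z-rotation phases: D = e^{-i(1)(1.5343)}·(-0.539448)·e^{-i(0)(3.1418)} = -0.019684+0.539089i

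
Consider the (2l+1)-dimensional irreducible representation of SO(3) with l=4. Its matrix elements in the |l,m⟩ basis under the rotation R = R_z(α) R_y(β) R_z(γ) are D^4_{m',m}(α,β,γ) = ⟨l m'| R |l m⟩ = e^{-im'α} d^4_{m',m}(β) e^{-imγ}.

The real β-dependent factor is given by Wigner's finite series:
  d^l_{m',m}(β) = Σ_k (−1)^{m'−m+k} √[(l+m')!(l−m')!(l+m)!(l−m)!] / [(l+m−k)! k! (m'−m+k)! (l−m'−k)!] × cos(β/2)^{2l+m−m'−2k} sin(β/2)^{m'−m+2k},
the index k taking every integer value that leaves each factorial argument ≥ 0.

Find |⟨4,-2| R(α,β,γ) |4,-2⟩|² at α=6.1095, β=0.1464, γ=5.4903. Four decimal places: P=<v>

Split into d^4_{-2,-2}(β=0.1464) × two z-phases.
c=cos(0.1464/2)=0.997322, s=sin(0.1464/2)=0.073135; N=√[2·720·2·720]=1440.000000
k∈{0,1,2} keeps every argument non-negative
  k=0: (−1)^0·1440.0000/(1440)·0.9973^8·0.0731^0 = +0.978776
  k=1: (−1)^1·1440.0000/(120)·0.9973^6·0.0731^2 = -0.063160
  k=2: (−1)^2·1440.0000/(96)·0.9973^4·0.0731^4 = +0.000425
d^4_{-2,-2}(0.1464) = +0.978776 -0.063160 +0.000425 = +0.916041
|D^4_{-2,-2}|² = |d^4_{-2,-2}(β)|² = (+0.916041)² = 0.839131 (the z-rotation phases have unit modulus)

P=0.8391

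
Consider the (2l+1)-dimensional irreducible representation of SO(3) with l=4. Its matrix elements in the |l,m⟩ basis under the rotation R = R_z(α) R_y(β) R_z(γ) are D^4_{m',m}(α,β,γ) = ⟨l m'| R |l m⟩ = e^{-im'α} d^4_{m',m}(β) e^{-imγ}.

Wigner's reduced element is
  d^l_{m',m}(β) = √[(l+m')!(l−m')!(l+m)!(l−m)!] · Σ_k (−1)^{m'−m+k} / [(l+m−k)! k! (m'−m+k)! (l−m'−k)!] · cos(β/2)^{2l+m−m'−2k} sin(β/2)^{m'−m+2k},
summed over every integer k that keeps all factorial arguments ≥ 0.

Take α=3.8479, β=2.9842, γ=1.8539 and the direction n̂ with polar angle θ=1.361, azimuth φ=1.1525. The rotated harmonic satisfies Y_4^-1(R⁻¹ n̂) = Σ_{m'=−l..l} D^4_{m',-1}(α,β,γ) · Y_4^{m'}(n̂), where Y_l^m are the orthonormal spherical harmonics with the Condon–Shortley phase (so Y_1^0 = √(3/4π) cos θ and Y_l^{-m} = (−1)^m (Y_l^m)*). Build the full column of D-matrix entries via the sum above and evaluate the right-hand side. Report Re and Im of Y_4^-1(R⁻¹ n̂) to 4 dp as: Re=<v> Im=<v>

Re=-0.2260 Im=0.2430

Need the full column D^4_{m',-1} for m'=−4..4 at α=3.8479, β=2.9842, γ=1.8539.
cos(β/2)=0.078615, sin(β/2)=0.996905
d^4_{-4,-1}: single k=3 term ⇒ +0.000022;  D = -0.000001-0.000022i
d^4_{-3,-1}: k∈[2..3] ⇒ +0.000002 -0.000499 = -0.000497;  D = -0.000335-0.000367i
d^4_{-2,-1}: k∈[1..3] ⇒ +0.000000 -0.000063 +0.006766 = +0.006703;  D = -0.006650-0.000835i
d^4_{-1,-1}: k∈[0..3] ⇒ +0.000000 -0.000004 +0.001132 -0.060665 = -0.059536;  D = -0.049755+0.032696i
d^4_{0,-1}: k∈[0..3] ⇒ -0.000000 +0.000080 -0.012837 +0.344031 = +0.331274;  D = -0.092537+0.318087i
d^4_{1,-1}: k∈[0..3] ⇒ +0.000002 -0.001132 +0.090997 -0.975507 = -0.885639;  D = +0.363718+0.807507i
d^4_{2,-1}: k∈[0..2] ⇒ -0.000042 +0.010148 -0.326377 = -0.316270;  D = -0.285973-0.135080i
d^4_{3,-1}: k∈[0..1] ⇒ +0.000499 -0.048151 = -0.047652;  D = +0.045988-0.012481i
d^4_{4,-1}: single k=0 term ⇒ -0.003580;  D = -0.002020+0.002956i
Y_4^{m'}(θ=1.361,φ=1.1525) and Σ D·Y over m':
  (-0.0000-0.0000i)·(-0.0414+0.4029i)  (-0.0003-0.0004i)·(-0.2318+0.0758i)  (-0.0067-0.0008i)·(+0.1493+0.1654i)  (-0.0498+0.0327i)·(-0.1055+0.2374i)  (-0.0925+0.3181i)·(+0.1867+0.0000i)  (+0.3637+0.8075i)·(+0.1055+0.2374i)  (-0.2860-0.1351i)·(+0.1493-0.1654i)  (+0.0460-0.0125i)·(+0.2318+0.0758i)  (-0.0020+0.0030i)·(-0.0414-0.4029i)
Y_4^-1(R⁻¹ n̂) = -0.226033+0.242965i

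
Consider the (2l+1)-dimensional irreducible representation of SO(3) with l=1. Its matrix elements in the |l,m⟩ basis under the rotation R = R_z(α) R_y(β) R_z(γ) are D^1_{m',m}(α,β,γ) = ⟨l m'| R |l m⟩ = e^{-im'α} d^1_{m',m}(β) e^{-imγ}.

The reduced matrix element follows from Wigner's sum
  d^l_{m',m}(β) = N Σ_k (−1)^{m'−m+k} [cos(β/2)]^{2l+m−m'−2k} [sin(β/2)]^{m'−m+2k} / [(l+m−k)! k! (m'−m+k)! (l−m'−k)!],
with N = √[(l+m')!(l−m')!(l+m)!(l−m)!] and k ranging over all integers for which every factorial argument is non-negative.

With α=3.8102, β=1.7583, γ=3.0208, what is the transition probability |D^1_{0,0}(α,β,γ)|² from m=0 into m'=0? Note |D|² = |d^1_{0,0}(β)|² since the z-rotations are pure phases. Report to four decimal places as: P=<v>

P=0.0347

Split into d^1_{0,0}(β=1.7583) × two z-phases.
Half-angle: c=0.637806, s=0.770197. N=√(1·1·1·1)=1.000000
k: max(0,(0)−(0))=0 … min(1+(0),1−(0))=1
  k=0: (−1)^0·1.0000/(1)·0.6378^2·0.7702^0 = +0.406797
  k=1: (−1)^1·1.0000/(1)·0.6378^0·0.7702^2 = -0.593203
d^1_{0,0}(1.7583) = +0.406797 -0.593203 = -0.186407
|D^1_{0,0}|² = |d^1_{0,0}(β)|² = (-0.186407)² = 0.034748 (the z-rotation phases have unit modulus)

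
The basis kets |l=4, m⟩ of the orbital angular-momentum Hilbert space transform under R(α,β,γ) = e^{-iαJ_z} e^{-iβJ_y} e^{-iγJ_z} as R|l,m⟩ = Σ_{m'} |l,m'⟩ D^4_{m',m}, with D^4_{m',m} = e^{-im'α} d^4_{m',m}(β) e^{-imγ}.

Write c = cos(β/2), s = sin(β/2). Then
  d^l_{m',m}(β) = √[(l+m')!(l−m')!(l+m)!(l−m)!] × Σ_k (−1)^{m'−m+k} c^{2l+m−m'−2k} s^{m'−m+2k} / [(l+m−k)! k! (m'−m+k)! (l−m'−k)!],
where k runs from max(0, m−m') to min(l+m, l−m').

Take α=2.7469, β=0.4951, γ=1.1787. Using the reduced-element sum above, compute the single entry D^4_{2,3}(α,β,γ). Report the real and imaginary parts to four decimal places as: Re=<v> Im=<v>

Re=-0.5508 Im=-0.2296

D^4_{2,3}(2.7469,0.4951,1.1787) = e^{-i·2·2.7469}·d^4_{2,3}(0.4951)·e^{-i·3·1.1787}. Compute d first:
Half-angle: c=0.969516, s=0.245029. N=√(720·2·5040·1)=2693.993318
k: max(0,(3)−(2))=1 … min(4+(3),4−(2))=2
  k=1: (−1)^0·2693.9933/(720)·0.9695^7·0.2450^1 = +0.738186
  k=2: (−1)^1·2693.9933/(240)·0.9695^5·0.2450^3 = -0.141454
d^4_{2,3}(0.4951) = +0.738186 -0.141454 = +0.596733
D = (+0.704282+0.709920i)·(+0.596733)·(-0.923186+0.384353i) = -0.550810-0.229560i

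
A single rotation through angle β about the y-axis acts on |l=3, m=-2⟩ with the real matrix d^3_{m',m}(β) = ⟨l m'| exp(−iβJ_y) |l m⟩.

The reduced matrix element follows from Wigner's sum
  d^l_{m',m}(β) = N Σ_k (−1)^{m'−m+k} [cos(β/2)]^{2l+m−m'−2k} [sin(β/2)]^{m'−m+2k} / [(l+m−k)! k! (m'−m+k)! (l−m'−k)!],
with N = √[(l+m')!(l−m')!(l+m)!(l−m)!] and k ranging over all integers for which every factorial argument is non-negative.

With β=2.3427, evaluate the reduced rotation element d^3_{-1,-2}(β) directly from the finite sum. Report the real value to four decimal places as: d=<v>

d=0.2650

d^3_{-1,-2}(β=2.3427) via Wigner's sum:
Half-angle: c=0.388908, s=0.921276. N=√(2·24·1·120)=75.894664
The bounds max(0,m−m')=0 and min(l+m,l−m')=1 give 2 terms
  k=0: (−1)^1·75.8947/(24)·0.3889^5·0.9213^1 = -0.025919
  k=1: (−1)^2·75.8947/(12)·0.3889^3·0.9213^3 = +0.290899
d^3_{-1,-2}(2.3427) = -0.025919 +0.290899 = +0.264979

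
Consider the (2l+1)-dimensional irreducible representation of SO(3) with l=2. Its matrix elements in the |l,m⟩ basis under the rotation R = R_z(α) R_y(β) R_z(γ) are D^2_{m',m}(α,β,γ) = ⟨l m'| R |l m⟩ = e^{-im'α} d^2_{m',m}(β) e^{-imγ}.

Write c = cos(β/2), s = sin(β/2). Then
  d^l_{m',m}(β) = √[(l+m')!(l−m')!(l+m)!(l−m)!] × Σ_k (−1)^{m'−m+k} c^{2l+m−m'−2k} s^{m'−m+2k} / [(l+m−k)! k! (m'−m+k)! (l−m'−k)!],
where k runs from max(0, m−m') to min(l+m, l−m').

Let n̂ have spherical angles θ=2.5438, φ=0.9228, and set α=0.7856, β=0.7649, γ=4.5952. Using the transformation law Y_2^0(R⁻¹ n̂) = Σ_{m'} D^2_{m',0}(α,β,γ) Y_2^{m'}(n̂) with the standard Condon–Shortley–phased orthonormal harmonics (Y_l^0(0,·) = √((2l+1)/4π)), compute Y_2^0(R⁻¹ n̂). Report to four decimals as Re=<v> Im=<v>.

Re=-0.2736 Im=0.0000

Need the full column D^2_{m',0} for m'=−2..2 at α=0.7856, β=0.7649, γ=4.5952.
cos(β/2)=0.927753, sin(β/2)=0.373195
d^2_{-2,0}: single k=2 term ⇒ +0.293637;  D = -0.000119+0.293637i
d^2_{-1,0}: k∈[1..2] ⇒ +0.729975 -0.118117 = +0.611858;  D = +0.432562+0.432736i
d^2_{0,0}: k∈[0..2] ⇒ +0.740849 -0.479508 +0.019397 = +0.280739;  D = +0.280739+0.000000i
d^2_{1,0}: k∈[0..1] ⇒ -0.729975 +0.118117 = -0.611858;  D = -0.432562+0.432736i
d^2_{2,0}: single k=0 term ⇒ +0.293637;  D = -0.000119-0.293637i
Y_2^{m'}(θ=2.5438,φ=0.9228) and Σ D·Y over m':
  (-0.0001+0.2936i)·(-0.0332-0.1178i)  (+0.4326+0.4327i)·(-0.2169+0.2865i)  (+0.2807+0.0000i)·(+0.3311+0.0000i)  (-0.4326+0.4327i)·(+0.2169+0.2865i)  (-0.0001-0.2936i)·(-0.0332+0.1178i)
Y_2^0(R⁻¹ n̂) = -0.273559+0.000000i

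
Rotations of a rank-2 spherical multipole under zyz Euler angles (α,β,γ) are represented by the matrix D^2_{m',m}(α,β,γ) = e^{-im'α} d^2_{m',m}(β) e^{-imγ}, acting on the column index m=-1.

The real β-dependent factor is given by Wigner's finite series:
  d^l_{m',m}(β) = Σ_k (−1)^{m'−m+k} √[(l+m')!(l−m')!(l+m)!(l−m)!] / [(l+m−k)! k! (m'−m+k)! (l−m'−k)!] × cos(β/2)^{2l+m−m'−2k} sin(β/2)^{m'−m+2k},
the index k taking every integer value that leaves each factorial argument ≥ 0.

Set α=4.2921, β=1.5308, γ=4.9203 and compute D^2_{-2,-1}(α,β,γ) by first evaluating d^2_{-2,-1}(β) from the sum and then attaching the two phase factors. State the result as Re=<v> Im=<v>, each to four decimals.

Split into d^2_{-2,-1}(β=1.5308) × two z-phases.
With c≡cos(β/2)=0.721105 and s≡sin(β/2)=0.692825, N=[1·24·1·6]^{1/2}=12.000000
k: max(0,(-1)−(-2))=1 … min(2+(-1),2−(-2))=1
  k=1: (−1)^0·12.0000/(6)·0.7211^3·0.6928^1 = +0.519577
d^2_{-2,-1}(1.5308) = +0.519577
Phases: e^{-i·(-2)·4.2921}=-0.667032+0.745029i, e^{-i·(-1)·4.9203}=+0.206416-0.978464i ⇒ D=+0.307225+0.419015i

Re=0.3072 Im=0.4190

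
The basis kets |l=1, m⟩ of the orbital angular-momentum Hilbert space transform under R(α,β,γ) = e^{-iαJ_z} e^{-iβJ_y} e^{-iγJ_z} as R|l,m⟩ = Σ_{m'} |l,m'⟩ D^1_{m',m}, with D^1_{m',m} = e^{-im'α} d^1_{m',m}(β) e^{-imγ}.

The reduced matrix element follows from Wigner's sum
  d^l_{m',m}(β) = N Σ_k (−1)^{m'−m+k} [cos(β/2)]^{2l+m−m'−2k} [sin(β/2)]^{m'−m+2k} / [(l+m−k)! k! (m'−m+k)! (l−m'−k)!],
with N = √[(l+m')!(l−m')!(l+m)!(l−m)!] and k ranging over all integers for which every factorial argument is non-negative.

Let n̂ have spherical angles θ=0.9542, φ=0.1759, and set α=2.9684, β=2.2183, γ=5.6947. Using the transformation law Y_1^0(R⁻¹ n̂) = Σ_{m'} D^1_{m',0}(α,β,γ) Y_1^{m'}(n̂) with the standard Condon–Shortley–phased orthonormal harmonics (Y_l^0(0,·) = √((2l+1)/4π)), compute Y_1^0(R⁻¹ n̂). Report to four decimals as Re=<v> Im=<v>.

Need the full column D^1_{m',0} for m'=−1..1 at α=2.9684, β=2.2183, γ=5.6947.
cos(β/2)=0.445423, sin(β/2)=0.895320
d^1_{-1,0}: single k=1 term ⇒ +0.563983;  D = -0.555545+0.097190i
d^1_{0,0}: k∈[0..1] ⇒ +0.198401 -0.801599 = -0.603197;  D = -0.603197+0.000000i
d^1_{1,0}: single k=0 term ⇒ -0.563983;  D = +0.555545+0.097190i
Y_1^{m'}(θ=0.9542,φ=0.1759) and Σ D·Y over m':
  (-0.5555+0.0972i)·(+0.2775-0.0493i)  (-0.6032+0.0000i)·(+0.2825+0.0000i)  (+0.5555+0.0972i)·(-0.2775-0.0493i)
Y_1^0(R⁻¹ n̂) = -0.469192+0.000000i

Re=-0.4692 Im=0.0000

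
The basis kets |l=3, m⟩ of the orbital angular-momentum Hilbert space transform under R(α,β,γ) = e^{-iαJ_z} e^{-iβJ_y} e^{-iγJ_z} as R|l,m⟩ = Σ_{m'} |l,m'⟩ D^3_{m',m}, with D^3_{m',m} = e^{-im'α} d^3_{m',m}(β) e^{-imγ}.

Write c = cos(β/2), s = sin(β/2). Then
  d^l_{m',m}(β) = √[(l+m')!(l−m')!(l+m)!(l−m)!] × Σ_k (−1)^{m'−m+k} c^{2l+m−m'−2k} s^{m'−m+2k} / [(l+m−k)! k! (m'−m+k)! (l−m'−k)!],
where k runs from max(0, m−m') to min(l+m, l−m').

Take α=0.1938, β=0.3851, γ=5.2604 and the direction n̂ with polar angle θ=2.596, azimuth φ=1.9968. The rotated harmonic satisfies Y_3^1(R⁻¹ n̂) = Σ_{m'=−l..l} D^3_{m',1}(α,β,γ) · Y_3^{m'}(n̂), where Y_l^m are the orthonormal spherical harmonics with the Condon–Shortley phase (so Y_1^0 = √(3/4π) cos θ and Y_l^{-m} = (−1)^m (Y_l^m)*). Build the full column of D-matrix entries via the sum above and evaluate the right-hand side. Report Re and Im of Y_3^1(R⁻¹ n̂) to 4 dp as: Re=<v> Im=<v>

Re=0.2600 Im=-0.3582

Need the full column D^3_{m',1} for m'=−3..3 at α=0.1938, β=0.3851, γ=5.2604.
cos(β/2)=0.981519, sin(β/2)=0.191362
d^3_{-3,1}: single k=4 term ⇒ +0.005003;  D = -0.000167+0.005001i
d^3_{-2,1}: k∈[3..4] ⇒ +0.041908 -0.000796 = +0.041111;  D = +0.006566+0.040584i
d^3_{-1,1}: k∈[2..4] ⇒ +0.203920 -0.010335 +0.000049 = +0.193634;  D = +0.067162+0.181613i
d^3_{0,1}: k∈[1..3] ⇒ +0.603868 -0.068862 +0.000873 = +0.535878;  D = +0.279188+0.457406i
d^3_{1,1}: k∈[0..2] ⇒ +0.894115 -0.271893 +0.007751 = +0.629973;  D = +0.425625+0.464445i
d^3_{2,1}: k∈[0..1] ⇒ -0.551253 +0.041908 = -0.509345;  D = -0.410003-0.302208i
d^3_{3,1}: single k=0 term ⇒ +0.131630;  D = +0.119015+0.056231i
Y_3^{m'}(θ=2.596,φ=1.9968) and Σ D·Y over m':
  (-0.0002+0.0050i)·(+0.0558+0.0168i)  (+0.0066+0.0406i)·(+0.1549-0.1770i)  (+0.0672+0.1816i)·(-0.1839-0.4052i)  (+0.2792+0.4574i)·(-0.2085+0.0000i)  (+0.4256+0.4644i)·(+0.1839-0.4052i)  (-0.4100-0.3022i)·(+0.1549+0.1770i)  (+0.1190+0.0562i)·(-0.0558+0.0168i)
Y_3^1(R⁻¹ n̂) = +0.260040-0.358195i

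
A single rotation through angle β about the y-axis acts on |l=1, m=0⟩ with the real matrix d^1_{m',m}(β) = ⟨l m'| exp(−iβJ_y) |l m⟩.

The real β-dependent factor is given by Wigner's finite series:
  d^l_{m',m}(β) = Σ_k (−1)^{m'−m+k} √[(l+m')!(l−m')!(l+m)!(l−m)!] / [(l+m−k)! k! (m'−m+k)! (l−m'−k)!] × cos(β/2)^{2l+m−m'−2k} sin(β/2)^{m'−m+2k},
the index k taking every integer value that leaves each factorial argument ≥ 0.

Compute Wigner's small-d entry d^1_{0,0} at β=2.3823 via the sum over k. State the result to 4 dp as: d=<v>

d^1_{0,0}(β=2.3823) via Wigner's sum:
With c≡cos(β/2)=0.370592 and s≡sin(β/2)=0.928796, N=[1·1·1·1]^{1/2}=1.000000
k: max(0,(0)−(0))=0 … min(1+(0),1−(0))=1
  k=0: (−1)^0·1.0000/(1)·0.3706^2·0.9288^0 = +0.137338
  k=1: (−1)^1·1.0000/(1)·0.3706^0·0.9288^2 = -0.862662
d^1_{0,0}(2.3823) = +0.137338 -0.862662 = -0.725323

d=-0.7253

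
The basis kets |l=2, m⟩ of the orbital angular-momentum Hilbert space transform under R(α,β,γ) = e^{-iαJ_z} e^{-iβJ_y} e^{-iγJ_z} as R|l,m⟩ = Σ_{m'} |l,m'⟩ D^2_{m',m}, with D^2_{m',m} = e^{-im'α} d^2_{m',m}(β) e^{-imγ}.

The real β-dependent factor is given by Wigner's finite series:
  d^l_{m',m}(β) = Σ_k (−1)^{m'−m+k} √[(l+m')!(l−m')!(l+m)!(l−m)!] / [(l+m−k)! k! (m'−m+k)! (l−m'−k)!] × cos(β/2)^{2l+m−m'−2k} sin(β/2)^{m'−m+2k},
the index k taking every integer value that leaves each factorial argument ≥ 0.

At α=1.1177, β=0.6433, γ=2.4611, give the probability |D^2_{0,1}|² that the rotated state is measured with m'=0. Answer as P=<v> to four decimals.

P=0.3455

First d^2_{0,1}(β=0.6433), then the phase factors e^{-i(0)α} and e^{-i(1)γ}:
Half-angle: c=0.948715, s=0.316132. N=√(2·2·6·1)=4.898979
Admissible k: 1..2 (factorial args all ≥0)
  k=1: (−1)^0·4.8990/(2)·0.9487^3·0.3161^1 = +0.661229
  k=2: (−1)^1·4.8990/(2)·0.9487^1·0.3161^3 = -0.073421
d^2_{0,1}(0.6433) = +0.661229 -0.073421 = +0.587809
|D^2_{0,1}|² = |d^2_{0,1}(β)|² = (+0.587809)² = 0.345519 (the z-rotation phases have unit modulus)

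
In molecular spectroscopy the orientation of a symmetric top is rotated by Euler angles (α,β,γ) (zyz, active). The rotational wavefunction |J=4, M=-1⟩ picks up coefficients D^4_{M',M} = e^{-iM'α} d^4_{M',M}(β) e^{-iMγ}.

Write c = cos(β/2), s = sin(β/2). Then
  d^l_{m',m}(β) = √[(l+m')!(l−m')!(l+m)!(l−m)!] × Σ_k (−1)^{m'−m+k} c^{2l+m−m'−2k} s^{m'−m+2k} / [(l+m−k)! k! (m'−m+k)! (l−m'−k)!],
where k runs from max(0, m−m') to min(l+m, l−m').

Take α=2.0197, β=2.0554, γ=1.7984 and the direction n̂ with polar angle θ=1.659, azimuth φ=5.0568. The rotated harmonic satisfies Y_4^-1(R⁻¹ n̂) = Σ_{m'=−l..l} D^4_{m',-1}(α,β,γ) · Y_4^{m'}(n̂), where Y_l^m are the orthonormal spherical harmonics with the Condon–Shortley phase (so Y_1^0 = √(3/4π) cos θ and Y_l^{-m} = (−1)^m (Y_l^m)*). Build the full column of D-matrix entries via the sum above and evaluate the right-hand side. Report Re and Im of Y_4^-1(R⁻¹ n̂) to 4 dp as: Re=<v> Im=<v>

Need the full column D^4_{m',-1} for m'=−4..4 at α=2.0197, β=2.0554, γ=1.7984.
cos(β/2)=0.516789, sin(β/2)=0.856113
d^4_{-4,-1}: single k=3 term ⇒ +0.173083;  D = -0.155669-0.075662i
d^4_{-3,-1}: k∈[2..3] ⇒ +0.110819 -0.506870 = -0.396051;  D = +0.001393-0.396049i
d^4_{-2,-1}: k∈[1..3] ⇒ +0.035757 -0.490644 +0.897656 = +0.442769;  D = +0.399575-0.190747i
d^4_{-1,-1}: k∈[0..3] ⇒ +0.005088 -0.209428 +1.149473 -1.051508 = -0.106375;  D = +0.082947+0.066598i
d^4_{0,-1}: k∈[0..3] ⇒ -0.037691 +0.620621 -1.703183 +0.779013 = -0.341240;  D = +0.076999-0.332439i
d^4_{1,-1}: k∈[0..3] ⇒ +0.139618 -1.149473 +1.577261 -0.288567 = +0.278839;  D = +0.272039-0.061205i
d^4_{2,-1}: k∈[0..2] ⇒ -0.327096 +1.346484 -0.739037 = +0.280351;  D = -0.174139-0.219710i
d^4_{3,-1}: k∈[0..1] ⇒ +0.506870 -0.834608 = -0.327738;  D = +0.143053-0.294870i
d^4_{4,-1}: single k=0 term ⇒ -0.474995;  D = -0.474993-0.001323i
Y_4^{m'}(θ=1.659,φ=5.0568) and Σ D·Y over m':
  (-0.1557-0.0757i)·(+0.0836-0.4276i)  (+0.0014-0.3960i)·(+0.0936+0.0558i)  (+0.3996-0.1907i)·(+0.2423-0.1995i)  (+0.0829+0.0666i)·(+0.0413+0.1151i)  (+0.0770-0.3324i)·(+0.2930+0.0000i)  (+0.2720-0.0612i)·(-0.0413+0.1151i)  (-0.1741-0.2197i)·(+0.2423+0.1995i)  (+0.1431-0.2949i)·(-0.0936+0.0558i)  (-0.4750-0.0013i)·(+0.0836+0.4276i)
Y_4^-1(R⁻¹ n̂) = +0.015300-0.409576i

Re=0.0153 Im=-0.4096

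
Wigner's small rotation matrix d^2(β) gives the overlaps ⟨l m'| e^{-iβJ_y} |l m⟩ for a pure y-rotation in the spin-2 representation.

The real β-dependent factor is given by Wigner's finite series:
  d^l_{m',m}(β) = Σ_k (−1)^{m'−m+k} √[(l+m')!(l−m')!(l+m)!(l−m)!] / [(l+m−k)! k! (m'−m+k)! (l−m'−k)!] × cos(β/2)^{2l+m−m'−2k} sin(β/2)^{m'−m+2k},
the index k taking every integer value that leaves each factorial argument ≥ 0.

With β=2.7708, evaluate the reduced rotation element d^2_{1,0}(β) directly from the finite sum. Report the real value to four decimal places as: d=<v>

d=0.4136

d^2_{1,0}(β=2.7708) via Wigner's sum:
With c≡cos(β/2)=0.184336 and s≡sin(β/2)=0.982863, N=[6·1·2·2]^{1/2}=4.898979
The bounds max(0,m−m')=0 and min(l+m,l−m')=1 give 2 terms
  k=0: (−1)^1·4.8990/(2)·0.1843^3·0.9829^1 = -0.015080
  k=1: (−1)^2·4.8990/(2)·0.1843^1·0.9829^3 = +0.428712
d^2_{1,0}(2.7708) = -0.015080 +0.428712 = +0.413632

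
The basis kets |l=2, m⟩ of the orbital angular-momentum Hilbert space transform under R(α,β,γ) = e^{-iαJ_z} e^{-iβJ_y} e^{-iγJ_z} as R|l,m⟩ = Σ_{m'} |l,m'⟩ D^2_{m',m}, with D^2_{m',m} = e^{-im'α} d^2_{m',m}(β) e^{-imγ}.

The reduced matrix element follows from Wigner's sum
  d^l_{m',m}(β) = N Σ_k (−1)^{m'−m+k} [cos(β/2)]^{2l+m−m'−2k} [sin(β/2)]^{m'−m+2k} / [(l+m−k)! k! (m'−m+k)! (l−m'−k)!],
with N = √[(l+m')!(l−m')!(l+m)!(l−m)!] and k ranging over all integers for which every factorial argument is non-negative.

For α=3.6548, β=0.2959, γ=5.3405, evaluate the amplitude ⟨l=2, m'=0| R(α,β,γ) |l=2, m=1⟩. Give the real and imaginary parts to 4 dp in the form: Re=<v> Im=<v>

First d^2_{0,1}(β=0.2959), then the phase factors e^{-i(0)α} and e^{-i(1)γ}:
Half-angle: c=0.989075, s=0.147411. N=√(2·2·6·1)=4.898979
Admissible k: 1..2 (factorial args all ≥0)
  k=1: (−1)^0·4.8990/(2)·0.9891^3·0.1474^1 = +0.349376
  k=2: (−1)^1·4.8990/(2)·0.9891^1·0.1474^3 = -0.007761
d^2_{0,1}(0.2959) = +0.349376 -0.007761 = +0.341616
D = (+1.000000+0.000000i)·(+0.341616)·(+0.587617+0.809139i) = +0.200739+0.276414i

Re=0.2007 Im=0.2764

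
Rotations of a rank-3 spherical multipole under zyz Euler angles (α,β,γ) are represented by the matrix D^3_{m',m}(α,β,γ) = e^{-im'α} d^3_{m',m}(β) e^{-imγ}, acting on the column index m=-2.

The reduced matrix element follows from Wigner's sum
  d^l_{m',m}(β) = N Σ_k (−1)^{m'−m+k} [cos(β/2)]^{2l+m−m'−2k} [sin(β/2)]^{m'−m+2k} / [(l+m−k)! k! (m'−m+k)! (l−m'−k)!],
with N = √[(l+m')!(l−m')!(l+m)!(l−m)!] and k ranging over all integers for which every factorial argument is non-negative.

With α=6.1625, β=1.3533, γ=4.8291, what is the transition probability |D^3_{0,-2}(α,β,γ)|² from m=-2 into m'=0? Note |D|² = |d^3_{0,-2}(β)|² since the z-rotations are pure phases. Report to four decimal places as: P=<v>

P=0.0794

Split into d^3_{0,-2}(β=1.3533) × two z-phases.
c=cos(1.3533/2)=0.779675, s=sin(1.3533/2)=0.626185; N=√[6·6·1·120]=65.726707
k: max(0,(-2)−(0))=0 … min(3+(-2),3−(0))=1
  k=0: (−1)^2·65.7267/(12)·0.7797^4·0.6262^2 = +0.793633
  k=1: (−1)^3·65.7267/(12)·0.7797^2·0.6262^4 = -0.511914
d^3_{0,-2}(1.3533) = +0.793633 -0.511914 = +0.281718
|D^3_{0,-2}|² = |d^3_{0,-2}(β)|² = (+0.281718)² = 0.079365 (the z-rotation phases have unit modulus)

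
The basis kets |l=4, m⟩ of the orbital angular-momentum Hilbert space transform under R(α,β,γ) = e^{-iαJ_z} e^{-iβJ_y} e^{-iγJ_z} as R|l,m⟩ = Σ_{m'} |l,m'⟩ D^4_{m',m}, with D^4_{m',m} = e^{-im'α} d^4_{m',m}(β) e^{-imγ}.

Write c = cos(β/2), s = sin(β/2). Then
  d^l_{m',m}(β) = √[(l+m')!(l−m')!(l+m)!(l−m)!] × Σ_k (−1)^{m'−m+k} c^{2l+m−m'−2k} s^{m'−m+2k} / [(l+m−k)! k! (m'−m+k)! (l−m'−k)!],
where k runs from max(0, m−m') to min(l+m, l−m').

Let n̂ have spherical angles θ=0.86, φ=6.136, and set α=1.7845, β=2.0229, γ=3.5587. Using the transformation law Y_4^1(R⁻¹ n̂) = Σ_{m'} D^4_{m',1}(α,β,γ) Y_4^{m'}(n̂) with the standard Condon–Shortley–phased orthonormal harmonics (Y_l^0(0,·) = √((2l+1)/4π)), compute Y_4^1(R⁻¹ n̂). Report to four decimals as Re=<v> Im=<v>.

Re=-0.1899 Im=-0.1213

Need the full column D^4_{m',1} for m'=−4..4 at α=1.7845, β=2.0229, γ=3.5587.
cos(β/2)=0.530632, sin(β/2)=0.847602
d^4_{-4,1}: single k=5 term ⇒ +0.489142;  D = -0.443029-0.207330i
d^4_{-3,1}: k∈[4..5] ⇒ +0.541330 -0.828724 = -0.287394;  D = +0.063840-0.280214i
d^4_{-2,1}: k∈[3..5] ⇒ +0.362293 -1.386588 +0.707578 = -0.316718;  D = -0.316701-0.003262i
d^4_{-1,1}: k∈[2..5] ⇒ +0.160378 -1.227620 +1.566141 -0.266401 = +0.232498;  D = -0.046965-0.227705i
d^4_{0,1}: k∈[1..4] ⇒ +0.044902 -0.687402 +1.753911 -0.745853 = +0.365558;  D = -0.334217+0.148094i
d^4_{1,1}: k∈[0..3] ⇒ +0.006286 -0.240568 +1.227620 -1.044094 = -0.050756;  D = -0.029936-0.040988i
d^4_{2,1}: k∈[0..2] ⇒ -0.042597 +0.543439 -0.924392 = -0.423551;  D = -0.281278+0.316667i
d^4_{3,1}: k∈[0..1] ⇒ +0.127296 -0.541330 = -0.414033;  D = +0.360823+0.203052i
d^4_{4,1}: single k=0 term ⇒ -0.191707;  D = +0.056447-0.183209i
Y_4^{m'}(θ=0.86,φ=6.136) and Σ D·Y over m':
  (-0.4430-0.2073i)·(+0.1214+0.0811i)  (+0.0638-0.2802i)·(+0.3213+0.1519i)  (-0.3167-0.0033i)·(+0.3640+0.1104i)  (-0.0470-0.2277i)·(-0.0047-0.0007i)  (-0.3342+0.1481i)·(-0.3627+0.0000i)  (-0.0299-0.0410i)·(+0.0047-0.0007i)  (-0.2813+0.3167i)·(+0.3640-0.1104i)  (+0.3608+0.2031i)·(-0.3213+0.1519i)  (+0.0564-0.1832i)·(+0.1214-0.0811i)
Y_4^1(R⁻¹ n̂) = -0.189942-0.121299i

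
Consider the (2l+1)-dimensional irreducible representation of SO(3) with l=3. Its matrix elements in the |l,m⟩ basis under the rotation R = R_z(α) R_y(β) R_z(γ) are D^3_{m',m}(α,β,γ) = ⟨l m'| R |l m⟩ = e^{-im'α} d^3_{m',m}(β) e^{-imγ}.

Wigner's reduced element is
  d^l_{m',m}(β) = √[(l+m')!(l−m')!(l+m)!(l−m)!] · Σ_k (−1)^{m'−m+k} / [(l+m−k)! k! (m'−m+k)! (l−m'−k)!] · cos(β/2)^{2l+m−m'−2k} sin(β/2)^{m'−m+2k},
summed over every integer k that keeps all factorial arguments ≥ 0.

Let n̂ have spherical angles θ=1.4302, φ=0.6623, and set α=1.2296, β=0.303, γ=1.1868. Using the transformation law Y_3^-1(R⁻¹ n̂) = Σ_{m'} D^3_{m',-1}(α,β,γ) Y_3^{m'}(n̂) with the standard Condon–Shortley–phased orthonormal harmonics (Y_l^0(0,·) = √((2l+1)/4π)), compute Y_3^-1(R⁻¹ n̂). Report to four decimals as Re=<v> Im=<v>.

Need the full column D^3_{m',-1} for m'=−3..3 at α=1.2296, β=0.303, γ=1.1868.
cos(β/2)=0.988546, sin(β/2)=0.150921
d^3_{-3,-1}: single k=2 term ⇒ +0.084243;  D = +0.013688-0.083123i
d^3_{-2,-1}: k∈[1..2] ⇒ +0.450541 -0.021002 = +0.429538;  D = -0.376044-0.207591i
d^3_{-1,-1}: k∈[0..2] ⇒ +0.933213 -0.174011 +0.003042 = +0.762244;  D = -0.570442+0.505581i
d^3_{0,-1}: k∈[0..2] ⇒ -0.493543 +0.034511 -0.000268 = -0.459300;  D = -0.172067-0.425852i
d^3_{1,-1}: k∈[0..2] ⇒ +0.130508 -0.004056 +0.000012 = +0.126464;  D = +0.126349-0.005411i
d^3_{2,-1}: k∈[0..1] ⇒ -0.021002 +0.000245 = -0.020758;  D = -0.006103+0.019840i
d^3_{3,-1}: single k=0 term ⇒ +0.001964;  D = -0.001575-0.001172i
Y_3^{m'}(θ=1.4302,φ=0.6623) and Σ D·Y over m':
  (+0.0137-0.0831i)·(-0.1637-0.3704i)  (-0.3760-0.2076i)·(+0.0342-0.1362i)  (-0.5704+0.5056i)·(-0.2276+0.1775i)  (-0.1721-0.4259i)·(-0.1517+0.0000i)  (+0.1263-0.0054i)·(+0.2276+0.1775i)  (-0.0061+0.0198i)·(+0.0342+0.1362i)  (-0.0016-0.0012i)·(+0.1637-0.3704i)
Y_3^-1(R⁻¹ n̂) = +0.018148-0.077587i

Re=0.0181 Im=-0.0776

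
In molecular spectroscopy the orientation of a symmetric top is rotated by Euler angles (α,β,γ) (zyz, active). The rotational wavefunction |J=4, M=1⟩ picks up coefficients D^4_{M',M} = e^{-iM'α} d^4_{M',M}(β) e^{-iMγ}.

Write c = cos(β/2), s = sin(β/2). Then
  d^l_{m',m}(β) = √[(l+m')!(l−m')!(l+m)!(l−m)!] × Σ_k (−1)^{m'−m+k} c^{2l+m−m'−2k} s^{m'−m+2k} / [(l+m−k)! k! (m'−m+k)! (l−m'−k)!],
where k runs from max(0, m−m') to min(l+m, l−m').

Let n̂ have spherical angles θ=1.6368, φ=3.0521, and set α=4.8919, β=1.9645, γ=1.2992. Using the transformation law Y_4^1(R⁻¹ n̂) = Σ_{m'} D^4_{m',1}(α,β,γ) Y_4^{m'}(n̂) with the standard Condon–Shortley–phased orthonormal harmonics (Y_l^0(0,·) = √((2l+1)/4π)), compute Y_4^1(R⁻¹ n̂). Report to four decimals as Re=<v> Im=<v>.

Need the full column D^4_{m',1} for m'=−4..4 at α=4.8919, β=1.9645, γ=1.2992.
cos(β/2)=0.555153, sin(β/2)=0.831749
d^4_{-4,1}: single k=5 term ⇒ +0.509673;  D = +0.425999-0.279805i
d^4_{-3,1}: k∈[4..5] ⇒ +0.601363 -0.809930 = -0.208567;  D = -0.143787-0.151081i
d^4_{-2,1}: k∈[3..5] ⇒ +0.429094 -1.444786 +0.648624 = -0.367068;  D = +0.216439-0.296467i
d^4_{-1,1}: k∈[2..5] ⇒ +0.202515 -1.363763 +1.530623 -0.229053 = +0.140323;  D = -0.126285-0.061175i
d^4_{0,1}: k∈[1..4] ⇒ +0.060450 -0.814149 +1.827526 -0.683710 = +0.390116;  D = +0.104656-0.375816i
d^4_{1,1}: k∈[0..3] ⇒ +0.009022 -0.303773 +1.363763 -1.020415 = +0.048596;  D = +0.048390+0.004469i
d^4_{2,1}: k∈[0..2] ⇒ -0.057348 +0.643641 -0.963191 = -0.376897;  D = -0.032909-0.375457i
d^4_{3,1}: k∈[0..1] ⇒ +0.160742 -0.601363 = -0.440621;  D = +0.425016-0.116226i
d^4_{4,1}: single k=0 term ⇒ -0.227055;  D = +0.098034+0.204801i
Y_4^{m'}(θ=1.6368,φ=3.0521) and Σ D·Y over m':
  (+0.4260-0.2798i)·(+0.4109+0.1537i)  (-0.1438-0.1511i)·(+0.0791+0.0218i)  (+0.2164-0.2965i)·(-0.3178-0.0575i)  (-0.1263-0.0612i)·(-0.0921-0.0083i)  (+0.1047-0.3758i)·(+0.3036+0.0000i)  (+0.0484+0.0045i)·(+0.0921-0.0083i)  (-0.0329-0.3755i)·(-0.3178+0.0575i)  (+0.4250-0.1162i)·(-0.0791+0.0218i)  (+0.0980+0.2048i)·(+0.4109-0.1537i)
Y_4^1(R⁻¹ n̂) = +0.244252+0.114717i

Re=0.2443 Im=0.1147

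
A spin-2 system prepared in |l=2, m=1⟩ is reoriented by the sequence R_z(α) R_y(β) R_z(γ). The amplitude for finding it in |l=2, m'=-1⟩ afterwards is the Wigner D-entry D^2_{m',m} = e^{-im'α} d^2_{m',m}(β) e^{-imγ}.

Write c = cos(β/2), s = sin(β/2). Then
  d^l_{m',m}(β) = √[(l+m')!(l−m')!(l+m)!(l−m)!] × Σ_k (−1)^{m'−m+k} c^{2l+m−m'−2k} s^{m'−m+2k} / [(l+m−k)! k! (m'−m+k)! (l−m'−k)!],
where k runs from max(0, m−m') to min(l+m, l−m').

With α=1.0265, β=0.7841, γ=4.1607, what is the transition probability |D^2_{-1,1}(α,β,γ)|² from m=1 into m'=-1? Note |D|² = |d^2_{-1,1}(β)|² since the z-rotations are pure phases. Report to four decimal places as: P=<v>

First d^2_{-1,1}(β=0.7841), then the phase factors e^{-i(-1)α} and e^{-i(1)γ}:
Half-angle: c=0.924128, s=0.382084. N=√(1·6·6·1)=6.000000
The bounds max(0,m−m')=2 and min(l+m,l−m')=3 give 2 terms
  k=2: (−1)^0·6.0000/(2)·0.9241^2·0.3821^2 = +0.374026
  k=3: (−1)^1·6.0000/(6)·0.9241^0·0.3821^4 = -0.021312
d^2_{-1,1}(0.7841) = +0.374026 -0.021312 = +0.352714
|D^2_{-1,1}|² = |d^2_{-1,1}(β)|² = (+0.352714)² = 0.124407 (the z-rotation phases have unit modulus)

P=0.1244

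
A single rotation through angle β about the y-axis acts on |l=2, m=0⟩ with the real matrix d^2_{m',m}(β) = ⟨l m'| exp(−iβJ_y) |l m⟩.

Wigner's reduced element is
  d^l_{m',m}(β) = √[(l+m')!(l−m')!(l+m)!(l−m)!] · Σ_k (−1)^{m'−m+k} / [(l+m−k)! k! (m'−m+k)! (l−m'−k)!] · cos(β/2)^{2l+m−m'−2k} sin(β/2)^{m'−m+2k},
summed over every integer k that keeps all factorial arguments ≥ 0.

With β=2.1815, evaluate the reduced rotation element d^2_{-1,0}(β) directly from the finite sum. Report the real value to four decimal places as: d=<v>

d=-0.5754

d^2_{-1,0}(β=2.1815) via Wigner's sum:
c=cos(2.1815/2)=0.461820, s=sin(2.1815/2)=0.886974; N=√[1·6·2·2]=4.898979
The bounds max(0,m−m')=1 and min(l+m,l−m')=2 give 2 terms
  k=1: (−1)^0·4.8990/(2)·0.4618^3·0.8870^1 = +0.213996
  k=2: (−1)^1·4.8990/(2)·0.4618^1·0.8870^3 = -0.789370
d^2_{-1,0}(2.1815) = +0.213996 -0.789370 = -0.575374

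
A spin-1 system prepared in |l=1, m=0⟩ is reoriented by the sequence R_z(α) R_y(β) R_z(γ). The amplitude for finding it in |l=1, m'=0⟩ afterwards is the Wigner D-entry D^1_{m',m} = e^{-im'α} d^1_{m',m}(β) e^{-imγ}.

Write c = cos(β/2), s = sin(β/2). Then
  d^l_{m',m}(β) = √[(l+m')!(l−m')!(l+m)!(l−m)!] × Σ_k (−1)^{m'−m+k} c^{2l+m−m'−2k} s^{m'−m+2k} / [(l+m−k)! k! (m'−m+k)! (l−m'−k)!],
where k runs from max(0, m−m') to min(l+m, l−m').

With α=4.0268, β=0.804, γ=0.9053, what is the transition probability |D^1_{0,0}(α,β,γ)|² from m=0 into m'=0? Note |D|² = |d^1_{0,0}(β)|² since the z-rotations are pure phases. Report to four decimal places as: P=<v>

P=0.4814

Split into d^1_{0,0}(β=0.804) × two z-phases.
With c≡cos(β/2)=0.920280 and s≡sin(β/2)=0.391260, N=[1·1·1·1]^{1/2}=1.000000
The bounds max(0,m−m')=0 and min(l+m,l−m')=1 give 2 terms
  k=0: (−1)^0·1.0000/(1)·0.9203^2·0.3913^0 = +0.846916
  k=1: (−1)^1·1.0000/(1)·0.9203^0·0.3913^2 = -0.153084
d^1_{0,0}(0.804) = +0.846916 -0.153084 = +0.693832
|D^1_{0,0}|² = |d^1_{0,0}(β)|² = (+0.693832)² = 0.481402 (the z-rotation phases have unit modulus)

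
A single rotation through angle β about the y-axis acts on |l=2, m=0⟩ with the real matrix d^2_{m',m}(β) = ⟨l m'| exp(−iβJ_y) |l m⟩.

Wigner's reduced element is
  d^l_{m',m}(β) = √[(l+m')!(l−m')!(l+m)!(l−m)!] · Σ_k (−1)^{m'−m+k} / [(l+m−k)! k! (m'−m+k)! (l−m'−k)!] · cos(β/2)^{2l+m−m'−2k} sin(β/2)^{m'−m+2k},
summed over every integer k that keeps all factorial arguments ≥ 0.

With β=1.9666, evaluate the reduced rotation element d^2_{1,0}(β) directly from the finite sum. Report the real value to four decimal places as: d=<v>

d=0.4357

d^2_{1,0}(β=1.9666) via Wigner's sum:
Half-angle: c=0.554279, s=0.832331. N=√(6·1·2·2)=4.898979
The bounds max(0,m−m')=0 and min(l+m,l−m')=1 give 2 terms
  k=0: (−1)^1·4.8990/(2)·0.5543^3·0.8323^1 = -0.347182
  k=1: (−1)^2·4.8990/(2)·0.5543^1·0.8323^3 = +0.782875
d^2_{1,0}(1.9666) = -0.347182 +0.782875 = +0.435693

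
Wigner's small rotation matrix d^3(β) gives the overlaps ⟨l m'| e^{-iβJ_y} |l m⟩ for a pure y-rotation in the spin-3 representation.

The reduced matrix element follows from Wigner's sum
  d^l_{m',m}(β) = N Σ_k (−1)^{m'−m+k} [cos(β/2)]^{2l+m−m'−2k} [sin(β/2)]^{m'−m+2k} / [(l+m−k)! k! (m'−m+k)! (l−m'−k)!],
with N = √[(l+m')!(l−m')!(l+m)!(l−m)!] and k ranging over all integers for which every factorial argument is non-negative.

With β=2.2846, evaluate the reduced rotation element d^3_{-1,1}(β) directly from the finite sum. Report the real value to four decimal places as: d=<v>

d^3_{-1,1}(β=2.2846) via Wigner's sum:
Half-angle: c=0.415504, s=0.909592. N=√(2·24·24·2)=48.000000
k∈{2,3,4} keeps every argument non-negative
  k=2: (−1)^0·48.0000/(8)·0.4155^4·0.9096^2 = +0.147960
  k=3: (−1)^1·48.0000/(6)·0.4155^2·0.9096^4 = -0.945421
  k=4: (−1)^2·48.0000/(48)·0.4155^0·0.9096^6 = +0.566342
d^3_{-1,1}(2.2846) = +0.147960 -0.945421 +0.566342 = -0.231120

d=-0.2311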